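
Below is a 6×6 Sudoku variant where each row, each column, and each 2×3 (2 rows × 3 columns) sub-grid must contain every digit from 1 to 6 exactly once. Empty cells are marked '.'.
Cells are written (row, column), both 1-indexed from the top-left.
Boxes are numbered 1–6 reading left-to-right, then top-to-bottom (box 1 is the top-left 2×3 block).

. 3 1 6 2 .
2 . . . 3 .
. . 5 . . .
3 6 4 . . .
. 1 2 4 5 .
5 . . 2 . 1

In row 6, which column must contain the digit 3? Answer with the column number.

Consider where 3 can go in row 6.
(6,2) is out (column 2 already has a 3).
(6,5) is out (column 5 already has a 3).
So the only cell in row 6 that can hold 3 is (6,3).
That is column 3.

3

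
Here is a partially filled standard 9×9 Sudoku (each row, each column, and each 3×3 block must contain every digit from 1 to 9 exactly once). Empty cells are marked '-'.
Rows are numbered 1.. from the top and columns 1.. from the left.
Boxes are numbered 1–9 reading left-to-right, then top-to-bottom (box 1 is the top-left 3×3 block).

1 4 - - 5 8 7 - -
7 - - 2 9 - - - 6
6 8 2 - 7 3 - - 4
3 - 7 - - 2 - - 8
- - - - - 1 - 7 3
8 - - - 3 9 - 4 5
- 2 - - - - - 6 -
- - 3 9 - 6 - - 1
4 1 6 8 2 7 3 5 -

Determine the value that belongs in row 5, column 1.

Cell row 5, column 1 itself could take any of {2, 5, 9} by direct elimination.
Consider where 2 can go in column 1.
row 7, column 1 is out (row 7 already has a 2).
row 8, column 1 is out (box 7 already has a 2).
So the only cell in column 1 that can hold 2 is row 5, column 1.
Therefore row 5, column 1 = 2.

2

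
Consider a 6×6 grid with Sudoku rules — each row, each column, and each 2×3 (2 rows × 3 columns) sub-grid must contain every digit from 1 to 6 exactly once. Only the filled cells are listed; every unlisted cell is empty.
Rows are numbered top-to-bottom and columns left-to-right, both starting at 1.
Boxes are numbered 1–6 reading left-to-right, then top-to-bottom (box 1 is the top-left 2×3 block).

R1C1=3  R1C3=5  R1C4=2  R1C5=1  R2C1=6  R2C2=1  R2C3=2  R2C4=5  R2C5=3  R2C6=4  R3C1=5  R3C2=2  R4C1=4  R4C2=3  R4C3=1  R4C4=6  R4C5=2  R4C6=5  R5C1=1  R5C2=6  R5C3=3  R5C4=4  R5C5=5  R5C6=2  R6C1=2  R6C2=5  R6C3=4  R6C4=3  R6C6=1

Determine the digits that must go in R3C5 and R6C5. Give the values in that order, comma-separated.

For R3C5:
  Row 3 already contains {2, 5}.
  Column 5 already contains {1, 2, 3, 5}.
  Its 2×3 block (box 4) already contains {2, 5, 6}.
  The only value from 1–6 not eliminated is 4, so R3C5 = 4.
For R6C5:
  Row 6 already contains {1, 2, 3, 4, 5}.
  Column 5 already contains {1, 2, 3, 5}.
  Its 2×3 block (box 6) already contains {1, 2, 3, 4, 5}.
  The only value from 1–6 not eliminated is 6, so R6C5 = 6.

4,6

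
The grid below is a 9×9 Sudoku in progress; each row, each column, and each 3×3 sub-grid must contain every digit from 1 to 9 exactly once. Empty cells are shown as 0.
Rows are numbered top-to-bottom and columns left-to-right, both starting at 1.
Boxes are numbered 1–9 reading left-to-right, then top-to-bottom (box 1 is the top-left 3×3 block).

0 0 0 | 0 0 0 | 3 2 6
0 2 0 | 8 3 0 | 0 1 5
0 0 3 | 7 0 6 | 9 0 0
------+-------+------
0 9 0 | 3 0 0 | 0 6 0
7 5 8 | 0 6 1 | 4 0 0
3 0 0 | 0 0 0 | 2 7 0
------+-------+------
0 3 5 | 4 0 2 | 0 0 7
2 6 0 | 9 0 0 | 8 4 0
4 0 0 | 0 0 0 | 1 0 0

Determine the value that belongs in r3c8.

Row 3 already contains {3, 6, 7, 9}.
Column 8 already contains {1, 2, 4, 6, 7}.
Its 3×3 block (box 3) already contains {1, 2, 3, 5, 6, 9}.
The only value from 1–9 not eliminated is 8, so r3c8 = 8.

8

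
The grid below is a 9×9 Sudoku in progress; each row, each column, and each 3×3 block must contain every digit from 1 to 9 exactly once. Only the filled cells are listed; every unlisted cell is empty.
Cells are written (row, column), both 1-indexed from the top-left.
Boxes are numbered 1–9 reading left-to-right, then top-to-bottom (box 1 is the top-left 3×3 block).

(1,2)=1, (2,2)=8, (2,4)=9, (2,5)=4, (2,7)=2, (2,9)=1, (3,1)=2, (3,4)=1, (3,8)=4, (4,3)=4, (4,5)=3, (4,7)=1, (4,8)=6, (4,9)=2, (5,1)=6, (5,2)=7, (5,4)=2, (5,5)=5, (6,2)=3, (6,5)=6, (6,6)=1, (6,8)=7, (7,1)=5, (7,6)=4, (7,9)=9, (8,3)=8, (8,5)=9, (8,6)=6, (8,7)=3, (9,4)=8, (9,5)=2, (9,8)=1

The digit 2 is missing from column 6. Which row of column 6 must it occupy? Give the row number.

Consider where 2 can go in column 6.
(2,6) is out (row 2 already has a 2).
(3,6) is out (row 3 already has a 2).
(4,6) is out (row 4 already has a 2).
(5,6) is out (row 5 already has a 2).
(9,6) is out (row 9 already has a 2).
So the only cell in column 6 that can hold 2 is (1,6).
That is row 1.

1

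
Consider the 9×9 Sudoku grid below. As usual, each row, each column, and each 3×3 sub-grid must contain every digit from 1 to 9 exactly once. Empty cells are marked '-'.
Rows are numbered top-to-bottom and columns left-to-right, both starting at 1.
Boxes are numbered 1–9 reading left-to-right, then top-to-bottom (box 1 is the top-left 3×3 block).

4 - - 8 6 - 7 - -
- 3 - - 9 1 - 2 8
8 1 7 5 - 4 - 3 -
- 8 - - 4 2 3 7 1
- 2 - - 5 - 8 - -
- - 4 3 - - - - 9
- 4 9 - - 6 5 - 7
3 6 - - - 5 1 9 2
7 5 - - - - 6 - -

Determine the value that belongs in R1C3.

Cell R1C3 itself could take any of {2, 5} by direct elimination.
Consider where 2 can go in box 1.
R1C2 is out (column 2 already has a 2).
R2C1 is out (row 2 already has a 2).
R2C3 is out (row 2 already has a 2).
So the only cell in box 1 that can hold 2 is R1C3.
Therefore R1C3 = 2.

2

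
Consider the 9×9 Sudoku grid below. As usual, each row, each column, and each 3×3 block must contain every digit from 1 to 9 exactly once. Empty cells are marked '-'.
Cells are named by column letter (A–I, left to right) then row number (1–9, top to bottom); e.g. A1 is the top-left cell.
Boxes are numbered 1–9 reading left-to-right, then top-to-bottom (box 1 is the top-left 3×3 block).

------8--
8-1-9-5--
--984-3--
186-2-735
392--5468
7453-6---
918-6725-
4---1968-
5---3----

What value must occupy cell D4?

Cell D4 itself could take any of {4, 9} by direct elimination.
Consider where 9 can go in column D.
D1 is out (box 2 already has a 9). D2 is out (row 2 already has a 9). D5 is out (row 5 already has a 9). D7 is out (row 7 already has a 9). The remaining empty cells in column D are similarly blocked.
So the only cell in column D that can hold 9 is D4.
Therefore D4 = 9.

9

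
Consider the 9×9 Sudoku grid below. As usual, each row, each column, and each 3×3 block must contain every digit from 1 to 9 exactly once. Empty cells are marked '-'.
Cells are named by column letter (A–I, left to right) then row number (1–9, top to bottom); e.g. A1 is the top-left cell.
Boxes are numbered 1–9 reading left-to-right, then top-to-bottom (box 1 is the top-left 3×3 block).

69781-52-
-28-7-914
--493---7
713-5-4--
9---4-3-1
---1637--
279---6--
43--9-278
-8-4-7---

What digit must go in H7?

Cell H7 itself could take any of {3, 4, 5} by direct elimination.
Consider where 4 can go in box 9.
I7 is out (column I already has a 4).
G9 is out (row 9 already has a 4).
H9 is out (row 9 already has a 4).
I9 is out (row 9 already has a 4).
So the only cell in box 9 that can hold 4 is H7.
Therefore H7 = 4.

4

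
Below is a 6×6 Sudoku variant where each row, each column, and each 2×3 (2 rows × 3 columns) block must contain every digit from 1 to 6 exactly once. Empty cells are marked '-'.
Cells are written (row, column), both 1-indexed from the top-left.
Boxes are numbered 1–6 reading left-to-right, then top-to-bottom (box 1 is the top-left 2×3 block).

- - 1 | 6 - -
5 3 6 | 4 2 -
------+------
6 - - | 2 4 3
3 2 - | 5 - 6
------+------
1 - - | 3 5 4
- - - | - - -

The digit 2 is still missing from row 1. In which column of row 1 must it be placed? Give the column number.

Consider where 2 can go in row 1.
(1,2) is out (column 2 already has a 2).
(1,5) is out (column 5 already has a 2).
(1,6) is out (box 2 already has a 2).
So the only cell in row 1 that can hold 2 is (1,1).
That is column 1.

1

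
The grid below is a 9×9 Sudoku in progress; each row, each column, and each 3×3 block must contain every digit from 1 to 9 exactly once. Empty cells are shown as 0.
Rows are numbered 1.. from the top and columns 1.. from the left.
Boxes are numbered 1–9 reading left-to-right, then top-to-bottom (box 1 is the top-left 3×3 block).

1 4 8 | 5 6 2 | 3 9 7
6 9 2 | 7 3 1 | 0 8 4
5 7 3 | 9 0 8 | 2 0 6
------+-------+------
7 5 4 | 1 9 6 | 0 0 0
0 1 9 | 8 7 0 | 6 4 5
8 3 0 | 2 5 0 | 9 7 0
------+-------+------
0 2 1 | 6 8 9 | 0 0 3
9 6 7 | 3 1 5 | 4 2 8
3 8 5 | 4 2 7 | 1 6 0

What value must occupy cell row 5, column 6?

Row 5 already contains {1, 4, 5, 6, 7, 8, 9}.
Column 6 already contains {1, 2, 5, 6, 7, 8, 9}.
Its 3×3 block (box 5) already contains {1, 2, 5, 6, 7, 8, 9}.
The only value from 1–9 not eliminated is 3, so row 5, column 6 = 3.

3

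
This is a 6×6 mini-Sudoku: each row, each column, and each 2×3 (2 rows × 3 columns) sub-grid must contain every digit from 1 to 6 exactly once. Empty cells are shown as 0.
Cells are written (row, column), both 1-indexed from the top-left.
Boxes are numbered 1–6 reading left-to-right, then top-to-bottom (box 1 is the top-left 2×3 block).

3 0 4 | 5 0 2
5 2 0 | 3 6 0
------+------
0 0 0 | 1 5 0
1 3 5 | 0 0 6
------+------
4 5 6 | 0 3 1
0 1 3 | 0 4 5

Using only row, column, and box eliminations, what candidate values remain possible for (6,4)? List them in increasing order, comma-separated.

2,6

Row 6 already contains {1, 3, 4, 5}.
Column 4 already contains {1, 3, 5}.
Its 2×3 block (box 6) already contains {1, 3, 4, 5}.
Removing those from 1–6 leaves {2, 6} as the candidates for (6,4).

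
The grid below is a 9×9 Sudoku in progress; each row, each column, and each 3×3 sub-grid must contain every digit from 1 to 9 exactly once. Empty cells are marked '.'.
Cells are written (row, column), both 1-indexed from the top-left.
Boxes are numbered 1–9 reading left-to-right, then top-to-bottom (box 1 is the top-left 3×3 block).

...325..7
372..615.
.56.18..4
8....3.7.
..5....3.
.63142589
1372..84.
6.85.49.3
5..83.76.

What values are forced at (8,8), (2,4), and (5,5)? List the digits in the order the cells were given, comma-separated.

1,4,8

For (8,8):
  Consider where 1 can go in column 8.
  (1,8) is out (box 3 already has a 1).
  (3,8) is out (row 3 already has a 1).
  So the only cell in column 8 that can hold 1 is (8,8).
  So (8,8) = 1.
For (2,4):
  Consider where 4 can go in row 2.
  (2,5) is out (column 5 already has a 4).
  (2,9) is out (column 9 already has a 4).
  So the only cell in row 2 that can hold 4 is (2,4).
  So (2,4) = 4.
For (5,5):
  Consider where 8 can go in box 5.
  (4,4) is out (row 4 already has a 8).
  (4,5) is out (row 4 already has a 8).
  (5,4) is out (column 4 already has a 8).
  (5,6) is out (column 6 already has a 8).
  So the only cell in box 5 that can hold 8 is (5,5).
  So (5,5) = 8.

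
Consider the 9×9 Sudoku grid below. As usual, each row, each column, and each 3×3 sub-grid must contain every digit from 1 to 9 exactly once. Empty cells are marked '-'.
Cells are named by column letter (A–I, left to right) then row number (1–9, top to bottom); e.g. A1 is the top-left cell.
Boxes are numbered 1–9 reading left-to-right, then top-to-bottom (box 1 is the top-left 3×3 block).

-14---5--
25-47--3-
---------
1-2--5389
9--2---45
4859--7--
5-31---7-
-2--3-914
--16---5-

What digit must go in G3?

Cell G3 itself could take any of {1, 2, 4, 6, 8} by direct elimination.
Consider where 4 can go in column G.
G2 is out (row 2 already has a 4).
G5 is out (row 5 already has a 4).
G7 is out (box 9 already has a 4).
G9 is out (box 9 already has a 4).
So the only cell in column G that can hold 4 is G3.
Therefore G3 = 4.

4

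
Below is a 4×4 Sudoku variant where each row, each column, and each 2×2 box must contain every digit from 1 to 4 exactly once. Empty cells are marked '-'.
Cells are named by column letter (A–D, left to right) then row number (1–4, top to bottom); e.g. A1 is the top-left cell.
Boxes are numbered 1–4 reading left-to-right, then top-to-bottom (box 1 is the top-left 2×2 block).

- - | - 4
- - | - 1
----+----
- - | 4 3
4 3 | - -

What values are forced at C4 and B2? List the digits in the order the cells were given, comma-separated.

For C4:
  Consider where 1 can go in row 4.
  D4 is out (column D already has a 1).
  So the only cell in row 4 that can hold 1 is C4.
  So C4 = 1.
For B2:
  Consider where 4 can go in row 2.
  A2 is out (column A already has a 4).
  C2 is out (column C already has a 4).
  So the only cell in row 2 that can hold 4 is B2.
  So B2 = 4.

1,4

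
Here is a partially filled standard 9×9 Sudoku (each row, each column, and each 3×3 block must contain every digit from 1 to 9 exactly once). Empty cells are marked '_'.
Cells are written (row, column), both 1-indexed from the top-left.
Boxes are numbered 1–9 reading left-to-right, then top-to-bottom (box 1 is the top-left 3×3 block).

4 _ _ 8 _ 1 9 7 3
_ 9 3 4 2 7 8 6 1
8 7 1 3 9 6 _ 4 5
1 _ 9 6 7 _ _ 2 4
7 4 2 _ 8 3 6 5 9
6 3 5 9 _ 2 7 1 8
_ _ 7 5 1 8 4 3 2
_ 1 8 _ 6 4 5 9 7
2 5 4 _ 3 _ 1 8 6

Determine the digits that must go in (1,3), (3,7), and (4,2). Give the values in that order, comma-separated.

For (1,3):
  Row 1 already contains {1, 3, 4, 7, 8, 9}.
  Column 3 already contains {1, 2, 3, 4, 5, 7, 8, 9}.
  Its 3×3 block (box 1) already contains {1, 3, 4, 7, 8, 9}.
  The only value from 1–9 not eliminated is 6, so (1,3) = 6.
For (3,7):
  Row 3 already contains {1, 3, 4, 5, 6, 7, 8, 9}.
  Column 7 already contains {1, 4, 5, 6, 7, 8, 9}.
  Its 3×3 block (box 3) already contains {1, 3, 4, 5, 6, 7, 8, 9}.
  The only value from 1–9 not eliminated is 2, so (3,7) = 2.
For (4,2):
  Row 4 already contains {1, 2, 4, 6, 7, 9}.
  Column 2 already contains {1, 3, 4, 5, 7, 9}.
  Its 3×3 block (box 4) already contains {1, 2, 3, 4, 5, 6, 7, 9}.
  The only value from 1–9 not eliminated is 8, so (4,2) = 8.

6,2,8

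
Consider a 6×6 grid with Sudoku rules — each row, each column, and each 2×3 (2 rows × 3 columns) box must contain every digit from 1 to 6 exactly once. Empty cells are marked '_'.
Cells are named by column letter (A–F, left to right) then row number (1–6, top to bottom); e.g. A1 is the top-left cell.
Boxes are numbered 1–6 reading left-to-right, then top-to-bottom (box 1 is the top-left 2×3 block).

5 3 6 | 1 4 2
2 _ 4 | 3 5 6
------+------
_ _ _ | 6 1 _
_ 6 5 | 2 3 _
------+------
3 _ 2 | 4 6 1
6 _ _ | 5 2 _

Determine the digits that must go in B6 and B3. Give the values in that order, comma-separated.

For B6:
  Consider where 4 can go in box 5.
  B5 is out (row 5 already has a 4).
  C6 is out (column C already has a 4).
  So the only cell in box 5 that can hold 4 is B6.
  So B6 = 4.
For B3:
  Consider where 2 can go in column B.
  B2 is out (row 2 already has a 2).
  B5 is out (row 5 already has a 2).
  B6 is out (row 6 already has a 2).
  So the only cell in column B that can hold 2 is B3.
  So B3 = 2.

4,2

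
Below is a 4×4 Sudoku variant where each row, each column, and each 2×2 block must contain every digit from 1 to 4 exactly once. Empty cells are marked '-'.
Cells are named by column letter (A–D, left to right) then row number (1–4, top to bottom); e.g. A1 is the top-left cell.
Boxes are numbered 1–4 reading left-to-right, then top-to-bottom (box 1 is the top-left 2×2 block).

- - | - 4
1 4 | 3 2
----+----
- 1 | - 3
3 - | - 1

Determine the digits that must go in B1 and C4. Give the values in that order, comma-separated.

For B1:
  Consider where 3 can go in row 1.
  A1 is out (column A already has a 3).
  C1 is out (column C already has a 3).
  So the only cell in row 1 that can hold 3 is B1.
  So B1 = 3.
For C4:
  Consider where 4 can go in row 4.
  B4 is out (column B already has a 4).
  So the only cell in row 4 that can hold 4 is C4.
  So C4 = 4.

3,4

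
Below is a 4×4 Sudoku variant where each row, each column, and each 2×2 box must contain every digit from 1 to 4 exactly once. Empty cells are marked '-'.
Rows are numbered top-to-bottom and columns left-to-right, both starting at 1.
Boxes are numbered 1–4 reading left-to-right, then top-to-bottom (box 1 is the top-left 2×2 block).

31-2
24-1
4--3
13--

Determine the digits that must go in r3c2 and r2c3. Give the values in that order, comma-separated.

2,3

For r3c2:
  Row 3 already contains {3, 4}.
  Column 2 already contains {1, 3, 4}.
  Its 2×2 block (box 3) already contains {1, 3, 4}.
  The only value from 1–4 not eliminated is 2, so r3c2 = 2.
For r2c3:
  Row 2 already contains {1, 2, 4}.
  Column 3 already contains {}.
  Its 2×2 block (box 2) already contains {1, 2}.
  The only value from 1–4 not eliminated is 3, so r2c3 = 3.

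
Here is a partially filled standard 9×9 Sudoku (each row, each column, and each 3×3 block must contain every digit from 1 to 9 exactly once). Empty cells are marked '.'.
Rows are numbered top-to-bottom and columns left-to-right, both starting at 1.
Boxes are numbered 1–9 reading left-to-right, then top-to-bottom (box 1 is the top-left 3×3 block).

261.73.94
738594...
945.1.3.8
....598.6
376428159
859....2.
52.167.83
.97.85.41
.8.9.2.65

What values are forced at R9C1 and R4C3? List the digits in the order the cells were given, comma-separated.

1,2

For R9C1:
  Consider where 1 can go in row 9.
  R9C3 is out (column 3 already has a 1).
  R9C5 is out (column 5 already has a 1).
  R9C7 is out (column 7 already has a 1).
  So the only cell in row 9 that can hold 1 is R9C1.
  So R9C1 = 1.
For R4C3:
  Consider where 2 can go in box 4.
  R4C1 is out (column 1 already has a 2).
  R4C2 is out (column 2 already has a 2).
  So the only cell in box 4 that can hold 2 is R4C3.
  So R4C3 = 2.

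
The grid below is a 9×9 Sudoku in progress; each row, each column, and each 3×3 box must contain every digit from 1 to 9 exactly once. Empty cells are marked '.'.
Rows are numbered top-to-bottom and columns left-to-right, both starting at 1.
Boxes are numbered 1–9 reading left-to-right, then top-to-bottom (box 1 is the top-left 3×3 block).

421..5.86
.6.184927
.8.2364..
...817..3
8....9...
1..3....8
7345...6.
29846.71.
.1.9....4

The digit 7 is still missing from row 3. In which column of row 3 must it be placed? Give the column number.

Consider where 7 can go in row 3.
r3c1 is out (column 1 already has a 7).
r3c8 is out (box 3 already has a 7).
r3c9 is out (column 9 already has a 7).
So the only cell in row 3 that can hold 7 is r3c3.
That is column 3.

3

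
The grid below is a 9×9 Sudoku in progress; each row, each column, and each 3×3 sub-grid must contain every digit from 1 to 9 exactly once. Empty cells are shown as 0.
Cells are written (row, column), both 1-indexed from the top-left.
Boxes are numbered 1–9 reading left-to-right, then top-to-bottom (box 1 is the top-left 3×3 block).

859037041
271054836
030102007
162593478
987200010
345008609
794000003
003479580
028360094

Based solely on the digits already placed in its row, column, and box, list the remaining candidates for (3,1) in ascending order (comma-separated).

Row 3 already contains {1, 2, 3, 7}.
Column 1 already contains {1, 2, 3, 7, 8, 9}.
Its 3×3 block (box 1) already contains {1, 2, 3, 5, 7, 8, 9}.
Removing those from 1–9 leaves {4, 6} as the candidates for (3,1).

4,6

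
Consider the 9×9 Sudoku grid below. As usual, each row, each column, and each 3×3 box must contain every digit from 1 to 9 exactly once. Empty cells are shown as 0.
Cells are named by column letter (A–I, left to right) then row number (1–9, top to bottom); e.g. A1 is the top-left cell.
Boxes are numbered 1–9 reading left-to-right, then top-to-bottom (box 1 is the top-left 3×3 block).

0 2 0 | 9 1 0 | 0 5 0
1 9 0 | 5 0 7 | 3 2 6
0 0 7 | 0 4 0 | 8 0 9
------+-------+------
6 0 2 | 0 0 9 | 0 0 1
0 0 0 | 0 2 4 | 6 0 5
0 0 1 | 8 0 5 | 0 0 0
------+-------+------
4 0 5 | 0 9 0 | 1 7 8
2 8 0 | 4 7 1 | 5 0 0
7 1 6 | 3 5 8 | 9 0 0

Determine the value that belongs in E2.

8

Row 2 already contains {1, 2, 3, 5, 6, 7, 9}.
Column E already contains {1, 2, 4, 5, 7, 9}.
Its 3×3 block (box 2) already contains {1, 4, 5, 7, 9}.
The only value from 1–9 not eliminated is 8, so E2 = 8.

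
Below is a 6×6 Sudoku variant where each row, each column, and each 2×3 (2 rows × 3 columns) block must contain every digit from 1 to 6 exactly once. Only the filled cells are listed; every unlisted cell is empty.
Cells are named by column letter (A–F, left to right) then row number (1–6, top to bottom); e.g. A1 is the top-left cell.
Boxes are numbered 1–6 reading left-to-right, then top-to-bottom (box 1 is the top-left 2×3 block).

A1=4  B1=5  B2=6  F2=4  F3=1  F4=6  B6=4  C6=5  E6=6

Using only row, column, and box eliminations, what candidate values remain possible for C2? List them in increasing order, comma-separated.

Row 2 already contains {4, 6}.
Column C already contains {5}.
Its 2×3 block (box 1) already contains {4, 5, 6}.
Removing those from 1–6 leaves {1, 2, 3} as the candidates for C2.

1,2,3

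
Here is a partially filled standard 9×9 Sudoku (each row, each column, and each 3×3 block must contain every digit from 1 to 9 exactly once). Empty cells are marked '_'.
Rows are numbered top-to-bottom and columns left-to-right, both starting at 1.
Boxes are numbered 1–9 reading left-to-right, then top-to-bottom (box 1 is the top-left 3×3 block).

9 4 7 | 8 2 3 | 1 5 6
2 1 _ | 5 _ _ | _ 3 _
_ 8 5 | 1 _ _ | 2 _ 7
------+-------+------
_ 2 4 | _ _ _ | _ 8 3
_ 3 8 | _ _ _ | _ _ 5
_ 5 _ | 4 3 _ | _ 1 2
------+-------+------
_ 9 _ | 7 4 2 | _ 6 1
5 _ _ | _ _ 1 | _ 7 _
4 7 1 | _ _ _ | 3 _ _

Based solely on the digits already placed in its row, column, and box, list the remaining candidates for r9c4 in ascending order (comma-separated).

Row 9 already contains {1, 3, 4, 7}.
Column 4 already contains {1, 4, 5, 7, 8}.
Its 3×3 block (box 8) already contains {1, 2, 4, 7}.
Removing those from 1–9 leaves {6, 9} as the candidates for r9c4.

6,9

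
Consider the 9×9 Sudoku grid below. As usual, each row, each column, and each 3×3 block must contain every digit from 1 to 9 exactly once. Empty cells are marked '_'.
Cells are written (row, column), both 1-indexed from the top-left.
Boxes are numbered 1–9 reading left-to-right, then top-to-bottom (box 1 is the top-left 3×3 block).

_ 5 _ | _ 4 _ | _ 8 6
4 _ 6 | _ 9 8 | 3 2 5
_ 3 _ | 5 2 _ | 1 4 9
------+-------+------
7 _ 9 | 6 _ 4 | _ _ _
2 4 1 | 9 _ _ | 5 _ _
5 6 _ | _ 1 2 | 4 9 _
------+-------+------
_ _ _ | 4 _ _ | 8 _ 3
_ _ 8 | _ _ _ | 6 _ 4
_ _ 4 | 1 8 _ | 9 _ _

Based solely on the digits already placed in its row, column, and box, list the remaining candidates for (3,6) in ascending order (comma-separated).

6,7

Row 3 already contains {1, 2, 3, 4, 5, 9}.
Column 6 already contains {2, 4, 8}.
Its 3×3 block (box 2) already contains {2, 4, 5, 8, 9}.
Removing those from 1–9 leaves {6, 7} as the candidates for (3,6).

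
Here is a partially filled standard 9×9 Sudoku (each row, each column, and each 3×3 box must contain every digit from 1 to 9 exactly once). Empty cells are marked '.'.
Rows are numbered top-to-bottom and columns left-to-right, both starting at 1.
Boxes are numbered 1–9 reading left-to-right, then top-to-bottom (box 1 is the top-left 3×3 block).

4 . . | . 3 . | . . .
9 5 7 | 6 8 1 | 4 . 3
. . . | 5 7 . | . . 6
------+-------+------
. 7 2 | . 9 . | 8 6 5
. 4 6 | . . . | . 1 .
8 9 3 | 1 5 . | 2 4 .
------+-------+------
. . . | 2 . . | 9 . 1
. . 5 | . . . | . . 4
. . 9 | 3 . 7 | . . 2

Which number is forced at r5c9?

9

Cell r5c9 itself could take any of {7, 9} by direct elimination.
Consider where 9 can go in row 5.
r5c1 is out (column 1 already has a 9).
r5c4 is out (box 5 already has a 9).
r5c5 is out (column 5 already has a 9).
r5c6 is out (box 5 already has a 9).
r5c7 is out (column 7 already has a 9).
So the only cell in row 5 that can hold 9 is r5c9.
Therefore r5c9 = 9.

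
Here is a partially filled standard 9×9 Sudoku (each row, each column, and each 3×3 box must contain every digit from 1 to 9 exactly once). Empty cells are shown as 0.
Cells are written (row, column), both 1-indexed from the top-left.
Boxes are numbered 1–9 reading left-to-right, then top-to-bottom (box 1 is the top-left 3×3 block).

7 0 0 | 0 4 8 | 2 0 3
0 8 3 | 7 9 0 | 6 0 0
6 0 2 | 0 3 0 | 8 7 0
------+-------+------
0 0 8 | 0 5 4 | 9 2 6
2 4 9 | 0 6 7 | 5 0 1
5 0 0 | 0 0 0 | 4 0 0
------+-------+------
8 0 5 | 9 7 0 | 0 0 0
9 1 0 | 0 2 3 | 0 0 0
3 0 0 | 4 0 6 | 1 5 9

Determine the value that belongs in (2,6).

Cell (2,6) itself could take any of {1, 2, 5} by direct elimination.
Consider where 2 can go in row 2.
(2,1) is out (column 1 already has a 2).
(2,8) is out (column 8 already has a 2).
(2,9) is out (box 3 already has a 2).
So the only cell in row 2 that can hold 2 is (2,6).
Therefore (2,6) = 2.

2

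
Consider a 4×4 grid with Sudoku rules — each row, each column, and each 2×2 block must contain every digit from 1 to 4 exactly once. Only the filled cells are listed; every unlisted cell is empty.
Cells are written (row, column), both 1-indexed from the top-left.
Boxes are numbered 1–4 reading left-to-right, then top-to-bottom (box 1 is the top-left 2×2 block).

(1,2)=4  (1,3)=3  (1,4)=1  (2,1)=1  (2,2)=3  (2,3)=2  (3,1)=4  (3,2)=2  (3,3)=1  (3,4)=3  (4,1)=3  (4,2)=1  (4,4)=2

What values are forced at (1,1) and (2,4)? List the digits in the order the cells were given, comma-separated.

2,4

For (1,1):
  Row 1 already contains {1, 3, 4}.
  Column 1 already contains {1, 3, 4}.
  Its 2×2 block (box 1) already contains {1, 3, 4}.
  The only value from 1–4 not eliminated is 2, so (1,1) = 2.
For (2,4):
  Row 2 already contains {1, 2, 3}.
  Column 4 already contains {1, 2, 3}.
  Its 2×2 block (box 2) already contains {1, 2, 3}.
  The only value from 1–4 not eliminated is 4, so (2,4) = 4.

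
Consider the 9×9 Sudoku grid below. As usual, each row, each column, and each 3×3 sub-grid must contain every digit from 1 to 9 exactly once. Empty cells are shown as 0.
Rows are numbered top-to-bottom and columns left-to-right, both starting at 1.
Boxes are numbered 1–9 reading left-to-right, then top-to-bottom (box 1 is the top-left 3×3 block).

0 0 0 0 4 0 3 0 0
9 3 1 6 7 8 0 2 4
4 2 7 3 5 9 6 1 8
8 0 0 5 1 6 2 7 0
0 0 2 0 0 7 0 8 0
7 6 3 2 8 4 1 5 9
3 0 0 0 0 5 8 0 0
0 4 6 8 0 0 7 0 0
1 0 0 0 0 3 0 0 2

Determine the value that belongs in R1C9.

7

Cell R1C9 itself could take any of {5, 7} by direct elimination.
Consider where 7 can go in column 9.
R4C9 is out (row 4 already has a 7).
R5C9 is out (row 5 already has a 7).
R7C9 is out (box 9 already has a 7).
R8C9 is out (row 8 already has a 7).
So the only cell in column 9 that can hold 7 is R1C9.
Therefore R1C9 = 7.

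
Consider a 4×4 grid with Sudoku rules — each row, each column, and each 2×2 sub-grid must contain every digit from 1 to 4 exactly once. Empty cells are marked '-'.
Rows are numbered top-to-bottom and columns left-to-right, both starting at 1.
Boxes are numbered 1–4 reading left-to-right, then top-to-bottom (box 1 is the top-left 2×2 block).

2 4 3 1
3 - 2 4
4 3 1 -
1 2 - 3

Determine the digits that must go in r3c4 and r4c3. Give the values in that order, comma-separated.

2,4

For r3c4:
  Row 3 already contains {1, 3, 4}.
  Column 4 already contains {1, 3, 4}.
  Its 2×2 block (box 4) already contains {1, 3}.
  The only value from 1–4 not eliminated is 2, so r3c4 = 2.
For r4c3:
  Row 4 already contains {1, 2, 3}.
  Column 3 already contains {1, 2, 3}.
  Its 2×2 block (box 4) already contains {1, 3}.
  The only value from 1–4 not eliminated is 4, so r4c3 = 4.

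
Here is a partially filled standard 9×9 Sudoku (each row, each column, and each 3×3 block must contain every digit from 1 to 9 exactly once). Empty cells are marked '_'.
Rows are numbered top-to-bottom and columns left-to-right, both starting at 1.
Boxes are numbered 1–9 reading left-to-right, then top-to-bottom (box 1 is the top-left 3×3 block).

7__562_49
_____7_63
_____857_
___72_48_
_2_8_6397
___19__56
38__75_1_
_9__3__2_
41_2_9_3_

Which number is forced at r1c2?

3

Row 1 already contains {2, 4, 5, 6, 7, 9}.
Column 2 already contains {1, 2, 8, 9}.
Its 3×3 block (box 1) already contains {7}.
The only value from 1–9 not eliminated is 3, so r1c2 = 3.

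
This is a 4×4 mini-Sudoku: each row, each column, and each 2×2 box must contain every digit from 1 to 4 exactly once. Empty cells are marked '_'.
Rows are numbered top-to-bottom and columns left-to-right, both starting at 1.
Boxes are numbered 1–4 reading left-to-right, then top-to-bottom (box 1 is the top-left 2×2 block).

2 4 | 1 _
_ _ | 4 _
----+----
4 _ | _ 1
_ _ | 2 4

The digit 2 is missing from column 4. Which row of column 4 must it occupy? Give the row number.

2

Consider where 2 can go in column 4.
r1c4 is out (row 1 already has a 2).
So the only cell in column 4 that can hold 2 is r2c4.
That is row 2.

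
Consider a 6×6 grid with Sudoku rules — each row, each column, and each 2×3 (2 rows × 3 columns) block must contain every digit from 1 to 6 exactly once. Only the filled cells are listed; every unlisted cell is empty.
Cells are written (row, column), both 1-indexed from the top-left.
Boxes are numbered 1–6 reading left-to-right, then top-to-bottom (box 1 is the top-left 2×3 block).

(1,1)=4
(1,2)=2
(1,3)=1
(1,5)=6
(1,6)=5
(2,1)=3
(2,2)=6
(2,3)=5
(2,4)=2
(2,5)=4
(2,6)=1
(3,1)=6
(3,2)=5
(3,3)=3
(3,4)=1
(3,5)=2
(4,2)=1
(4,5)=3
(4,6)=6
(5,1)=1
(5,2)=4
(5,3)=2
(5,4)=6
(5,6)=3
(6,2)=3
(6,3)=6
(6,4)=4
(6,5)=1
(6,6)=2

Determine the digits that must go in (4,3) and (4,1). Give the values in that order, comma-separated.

4,2

For (4,3):
  Row 4 already contains {1, 3, 6}.
  Column 3 already contains {1, 2, 3, 5, 6}.
  Its 2×3 block (box 3) already contains {1, 3, 5, 6}.
  The only value from 1–6 not eliminated is 4, so (4,3) = 4.
For (4,1):
  Row 4 already contains {1, 3, 6}.
  Column 1 already contains {1, 3, 4, 6}.
  Its 2×3 block (box 3) already contains {1, 3, 5, 6}.
  The only value from 1–6 not eliminated is 2, so (4,1) = 2.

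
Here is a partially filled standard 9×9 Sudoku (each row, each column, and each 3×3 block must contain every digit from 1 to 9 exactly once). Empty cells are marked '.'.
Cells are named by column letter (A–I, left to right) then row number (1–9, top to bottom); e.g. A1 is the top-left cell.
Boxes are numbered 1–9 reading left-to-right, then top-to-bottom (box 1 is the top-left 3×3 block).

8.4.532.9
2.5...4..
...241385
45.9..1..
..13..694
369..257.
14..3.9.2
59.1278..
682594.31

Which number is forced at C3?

Cell C3 itself could take any of {6, 7} by direct elimination.
Consider where 6 can go in box 1.
B1 is out (column B already has a 6).
B2 is out (column B already has a 6).
A3 is out (column A already has a 6).
B3 is out (column B already has a 6).
So the only cell in box 1 that can hold 6 is C3.
Therefore C3 = 6.

6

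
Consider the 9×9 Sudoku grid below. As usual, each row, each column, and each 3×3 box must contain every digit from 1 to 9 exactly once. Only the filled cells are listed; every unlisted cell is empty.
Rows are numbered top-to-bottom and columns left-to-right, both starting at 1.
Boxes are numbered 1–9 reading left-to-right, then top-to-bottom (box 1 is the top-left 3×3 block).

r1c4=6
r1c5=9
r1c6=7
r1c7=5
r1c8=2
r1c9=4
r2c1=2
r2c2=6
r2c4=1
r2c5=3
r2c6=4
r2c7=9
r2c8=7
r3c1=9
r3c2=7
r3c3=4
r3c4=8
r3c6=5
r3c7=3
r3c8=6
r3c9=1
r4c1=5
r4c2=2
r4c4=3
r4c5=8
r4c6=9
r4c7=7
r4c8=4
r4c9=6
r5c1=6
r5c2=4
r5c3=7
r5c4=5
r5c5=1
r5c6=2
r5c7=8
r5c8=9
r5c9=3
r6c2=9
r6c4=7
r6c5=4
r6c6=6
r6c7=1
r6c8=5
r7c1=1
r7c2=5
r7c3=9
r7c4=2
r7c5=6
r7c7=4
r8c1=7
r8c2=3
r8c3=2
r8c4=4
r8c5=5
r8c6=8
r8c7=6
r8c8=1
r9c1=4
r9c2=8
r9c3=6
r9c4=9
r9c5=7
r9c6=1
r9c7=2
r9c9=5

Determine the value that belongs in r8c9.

Row 8 already contains {1, 2, 3, 4, 5, 6, 7, 8}.
Column 9 already contains {1, 3, 4, 5, 6}.
Its 3×3 block (box 9) already contains {1, 2, 4, 5, 6}.
The only value from 1–9 not eliminated is 9, so r8c9 = 9.

9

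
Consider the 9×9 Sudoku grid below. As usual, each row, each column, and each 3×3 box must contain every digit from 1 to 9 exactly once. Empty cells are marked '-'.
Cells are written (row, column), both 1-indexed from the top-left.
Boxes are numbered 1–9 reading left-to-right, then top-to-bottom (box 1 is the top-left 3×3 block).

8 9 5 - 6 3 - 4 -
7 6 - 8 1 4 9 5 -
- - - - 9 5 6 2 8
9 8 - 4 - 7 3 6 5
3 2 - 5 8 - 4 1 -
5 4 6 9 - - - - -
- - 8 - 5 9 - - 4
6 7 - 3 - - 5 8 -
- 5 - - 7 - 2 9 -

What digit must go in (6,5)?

Cell (6,5) itself could take any of {2, 3} by direct elimination.
Consider where 3 can go in column 5.
(4,5) is out (row 4 already has a 3).
(8,5) is out (row 8 already has a 3).
So the only cell in column 5 that can hold 3 is (6,5).
Therefore (6,5) = 3.

3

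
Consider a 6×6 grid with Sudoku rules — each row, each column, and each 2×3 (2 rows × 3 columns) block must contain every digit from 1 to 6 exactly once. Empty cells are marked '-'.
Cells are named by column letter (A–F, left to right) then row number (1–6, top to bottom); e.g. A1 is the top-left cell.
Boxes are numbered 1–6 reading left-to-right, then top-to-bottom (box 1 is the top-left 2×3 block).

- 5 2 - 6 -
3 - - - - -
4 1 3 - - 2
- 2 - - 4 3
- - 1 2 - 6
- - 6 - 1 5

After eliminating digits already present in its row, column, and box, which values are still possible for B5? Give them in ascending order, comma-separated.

Row 5 already contains {1, 2, 6}.
Column B already contains {1, 2, 5}.
Its 2×3 block (box 5) already contains {1, 6}.
Removing those from 1–6 leaves {3, 4} as the candidates for B5.

3,4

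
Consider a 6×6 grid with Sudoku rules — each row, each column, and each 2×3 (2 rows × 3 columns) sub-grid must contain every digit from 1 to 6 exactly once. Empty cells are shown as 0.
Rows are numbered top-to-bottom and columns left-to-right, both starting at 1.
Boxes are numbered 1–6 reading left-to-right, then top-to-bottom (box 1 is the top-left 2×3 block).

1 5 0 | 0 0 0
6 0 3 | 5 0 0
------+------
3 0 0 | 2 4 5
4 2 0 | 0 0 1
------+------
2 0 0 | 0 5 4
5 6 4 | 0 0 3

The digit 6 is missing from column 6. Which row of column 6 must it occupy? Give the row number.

Consider where 6 can go in column 6.
R2C6 is out (row 2 already has a 6).
So the only cell in column 6 that can hold 6 is R1C6.
That is row 1.

1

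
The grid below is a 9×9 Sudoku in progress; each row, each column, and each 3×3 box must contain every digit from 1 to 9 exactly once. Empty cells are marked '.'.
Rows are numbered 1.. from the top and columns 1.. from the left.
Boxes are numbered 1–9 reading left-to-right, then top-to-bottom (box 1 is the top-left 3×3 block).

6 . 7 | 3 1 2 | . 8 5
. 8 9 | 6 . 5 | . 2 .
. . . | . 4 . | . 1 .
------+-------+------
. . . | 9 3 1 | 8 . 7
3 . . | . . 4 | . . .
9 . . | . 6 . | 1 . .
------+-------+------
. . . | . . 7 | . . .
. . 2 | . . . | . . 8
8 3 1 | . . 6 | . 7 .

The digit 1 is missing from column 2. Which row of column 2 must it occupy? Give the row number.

Consider where 1 can go in column 2.
row 1, column 2 is out (row 1 already has a 1). row 3, column 2 is out (row 3 already has a 1). row 4, column 2 is out (row 4 already has a 1). row 6, column 2 is out (row 6 already has a 1). The remaining empty cells in column 2 are similarly blocked.
So the only cell in column 2 that can hold 1 is row 5, column 2.
That is row 5.

5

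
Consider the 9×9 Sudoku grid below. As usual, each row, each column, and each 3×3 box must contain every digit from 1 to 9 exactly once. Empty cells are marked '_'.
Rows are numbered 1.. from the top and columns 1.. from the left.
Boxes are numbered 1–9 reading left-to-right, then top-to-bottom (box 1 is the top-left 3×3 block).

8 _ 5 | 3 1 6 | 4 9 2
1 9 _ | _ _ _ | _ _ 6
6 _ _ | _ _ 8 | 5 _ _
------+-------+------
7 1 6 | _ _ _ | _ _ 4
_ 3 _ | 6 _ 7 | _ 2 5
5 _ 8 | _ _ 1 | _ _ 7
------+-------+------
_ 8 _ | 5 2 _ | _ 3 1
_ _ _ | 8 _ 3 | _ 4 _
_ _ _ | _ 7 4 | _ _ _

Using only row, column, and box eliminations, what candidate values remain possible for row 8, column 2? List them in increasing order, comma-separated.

2,5,6,7

Row 8 already contains {3, 4, 8}.
Column 2 already contains {1, 3, 8, 9}.
Its 3×3 block (box 7) already contains {8}.
Removing those from 1–9 leaves {2, 5, 6, 7} as the candidates for row 8, column 2.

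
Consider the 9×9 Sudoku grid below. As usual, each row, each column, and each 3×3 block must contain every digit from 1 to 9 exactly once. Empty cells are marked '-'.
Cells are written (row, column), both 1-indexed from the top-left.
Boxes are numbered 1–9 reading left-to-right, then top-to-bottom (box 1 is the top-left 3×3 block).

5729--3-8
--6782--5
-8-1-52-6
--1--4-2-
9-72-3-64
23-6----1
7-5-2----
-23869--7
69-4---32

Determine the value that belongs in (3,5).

3

Cell (3,5) itself could take any of {3, 4} by direct elimination.
Consider where 3 can go in box 2.
(1,5) is out (row 1 already has a 3).
(1,6) is out (row 1 already has a 3).
So the only cell in box 2 that can hold 3 is (3,5).
Therefore (3,5) = 3.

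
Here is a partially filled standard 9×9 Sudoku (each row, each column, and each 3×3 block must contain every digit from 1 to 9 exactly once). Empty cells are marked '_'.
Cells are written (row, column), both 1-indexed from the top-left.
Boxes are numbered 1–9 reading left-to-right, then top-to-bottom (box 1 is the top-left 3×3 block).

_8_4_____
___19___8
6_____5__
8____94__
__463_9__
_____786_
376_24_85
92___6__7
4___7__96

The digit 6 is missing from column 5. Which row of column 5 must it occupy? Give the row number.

1

Consider where 6 can go in column 5.
(3,5) is out (row 3 already has a 6).
(4,5) is out (box 5 already has a 6).
(6,5) is out (row 6 already has a 6).
(8,5) is out (row 8 already has a 6).
So the only cell in column 5 that can hold 6 is (1,5).
That is row 1.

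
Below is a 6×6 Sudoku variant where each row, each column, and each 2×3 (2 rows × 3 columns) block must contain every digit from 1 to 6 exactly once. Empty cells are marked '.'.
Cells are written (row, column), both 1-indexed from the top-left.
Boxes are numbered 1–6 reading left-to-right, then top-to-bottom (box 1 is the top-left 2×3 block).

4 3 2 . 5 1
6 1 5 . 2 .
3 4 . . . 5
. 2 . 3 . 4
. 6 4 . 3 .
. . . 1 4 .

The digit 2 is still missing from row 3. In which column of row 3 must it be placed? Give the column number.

Consider where 2 can go in row 3.
(3,3) is out (column 3 already has a 2).
(3,5) is out (column 5 already has a 2).
So the only cell in row 3 that can hold 2 is (3,4).
That is column 4.

4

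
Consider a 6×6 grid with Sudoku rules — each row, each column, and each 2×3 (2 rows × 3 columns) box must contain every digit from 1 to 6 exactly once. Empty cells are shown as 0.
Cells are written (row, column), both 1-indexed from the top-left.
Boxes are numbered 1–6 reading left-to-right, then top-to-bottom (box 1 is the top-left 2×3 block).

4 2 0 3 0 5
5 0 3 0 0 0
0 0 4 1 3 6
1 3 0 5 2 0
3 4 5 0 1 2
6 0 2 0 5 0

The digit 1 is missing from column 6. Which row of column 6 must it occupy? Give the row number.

Consider where 1 can go in column 6.
(4,6) is out (row 4 already has a 1).
(6,6) is out (box 6 already has a 1).
So the only cell in column 6 that can hold 1 is (2,6).
That is row 2.

2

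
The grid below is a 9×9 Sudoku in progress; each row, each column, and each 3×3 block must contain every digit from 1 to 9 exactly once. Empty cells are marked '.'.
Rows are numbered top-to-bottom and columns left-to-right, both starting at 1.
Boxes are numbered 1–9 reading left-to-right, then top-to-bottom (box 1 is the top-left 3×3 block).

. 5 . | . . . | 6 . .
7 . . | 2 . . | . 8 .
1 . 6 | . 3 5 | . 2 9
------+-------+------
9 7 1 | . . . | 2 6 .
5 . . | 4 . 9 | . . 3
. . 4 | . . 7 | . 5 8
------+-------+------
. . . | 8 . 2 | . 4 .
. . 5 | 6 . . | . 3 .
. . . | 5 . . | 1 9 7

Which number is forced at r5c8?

1

Cell r5c8 itself could take any of {1, 7} by direct elimination.
Consider where 1 can go in box 6.
r4c9 is out (row 4 already has a 1).
r5c7 is out (column 7 already has a 1).
r6c7 is out (column 7 already has a 1).
So the only cell in box 6 that can hold 1 is r5c8.
Therefore r5c8 = 1.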